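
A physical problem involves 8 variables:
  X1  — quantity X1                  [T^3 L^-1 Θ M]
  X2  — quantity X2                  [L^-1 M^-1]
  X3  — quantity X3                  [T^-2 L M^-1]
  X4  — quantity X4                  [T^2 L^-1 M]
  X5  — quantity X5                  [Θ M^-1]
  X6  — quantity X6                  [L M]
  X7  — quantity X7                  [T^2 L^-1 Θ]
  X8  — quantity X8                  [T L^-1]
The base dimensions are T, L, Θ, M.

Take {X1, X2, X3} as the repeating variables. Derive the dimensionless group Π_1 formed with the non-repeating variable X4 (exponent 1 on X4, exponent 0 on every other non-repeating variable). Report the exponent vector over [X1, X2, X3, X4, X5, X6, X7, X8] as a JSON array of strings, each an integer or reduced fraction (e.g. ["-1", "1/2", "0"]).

Dimensional matrix (T×L×Θ×M by X1×X2×X3×X4×X5×X6×X7×X8):
  T: [ 3  0 -2  2  0  0  2  1]
  L: [-1 -1  1 -1  0  1 -1 -1]
  Θ: [ 1  0  0  0  1  0  1  0]
  M: [ 1 -1 -1  1 -1  1  0  0]
Echelon form has 3 nonzero rows (pivots: X1,X2,X3)
Repeat: X1,X2,X3; free: X4,X5,X6,X7,X8
RREF:
  r0: [   1    0    0    0    1    0    1    0]
  r1: [   0    1    0    0  1/2   -1  1/2  1/2]
  r2: [   0    0    1   -1  3/2    0  1/2 -1/2]
  r3: [   0    0    0    0    0    0    0    0]
Fix exponent of X4 at 1, X5 at 0, X6 at 0, X7 at 0, X8 at 0; solve each RREF row for its pivot's exponent:
  r0: exp(X1) + (0)·1 = 0 ⇒ exp(X1) = 0
  r1: exp(X2) + (0)·1 = 0 ⇒ exp(X2) = 0
  r2: exp(X3) + (-1)·1 = 0 ⇒ exp(X3) = 1
Π_1 = X3 · X4

["0", "0", "1", "1", "0", "0", "0", "0"]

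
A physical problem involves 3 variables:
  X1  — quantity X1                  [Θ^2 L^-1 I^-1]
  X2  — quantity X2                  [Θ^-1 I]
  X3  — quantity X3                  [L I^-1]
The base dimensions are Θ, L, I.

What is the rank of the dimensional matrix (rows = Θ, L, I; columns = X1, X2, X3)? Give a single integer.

2

Exponent matrix [Θ,L,I] × [X1,X2,X3]:
  Θ: [ 2 -1  0]
  L: [-1  0  1]
  I: [-1  1 -1]
RREF → pivots at {X1,X2} ⇒ r = 2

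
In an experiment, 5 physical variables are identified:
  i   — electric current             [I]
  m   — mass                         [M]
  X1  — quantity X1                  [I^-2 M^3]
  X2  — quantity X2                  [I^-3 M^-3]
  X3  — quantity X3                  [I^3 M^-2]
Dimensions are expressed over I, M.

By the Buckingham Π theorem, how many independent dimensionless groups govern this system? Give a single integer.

Write exponents as rows I,M / cols i,m,X1,X2,X3:
  I: [ 1  0 -2 -3  3]
  M: [ 0  1  3 -3 -2]
Row reduction gives pivot columns i,m; rank = 2
n=5, r=2 ⇒ 3 dimensionless groups

3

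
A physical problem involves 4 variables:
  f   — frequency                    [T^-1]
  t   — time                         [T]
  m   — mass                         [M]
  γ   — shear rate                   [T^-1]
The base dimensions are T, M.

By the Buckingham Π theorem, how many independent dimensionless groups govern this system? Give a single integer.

2

Write exponents as rows T,M / cols f,t,m,γ:
  T: [-1  1  0 -1]
  M: [ 0  0  1  0]
Row reduction gives pivot columns f,m; rank = 2
n=4, r=2 ⇒ 2 dimensionless groups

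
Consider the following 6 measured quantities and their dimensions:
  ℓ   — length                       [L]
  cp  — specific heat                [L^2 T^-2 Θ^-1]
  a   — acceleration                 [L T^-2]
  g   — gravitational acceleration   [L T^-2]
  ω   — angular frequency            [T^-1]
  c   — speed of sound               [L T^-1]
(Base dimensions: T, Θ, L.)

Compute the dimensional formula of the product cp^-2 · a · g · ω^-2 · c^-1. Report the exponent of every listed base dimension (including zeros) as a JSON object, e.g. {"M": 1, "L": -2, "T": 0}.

{"T": 3, "Θ": 2, "L": -3}

Dimensional matrix (T×Θ×L by ℓ×cp×a×g×ω×c):
  T: [ 0 -2 -2 -2 -1 -1]
  Θ: [ 0 -1  0  0  0  0]
  L: [ 1  2  1  1  0  1]
  [T]: (-2)·-2+(1)·-2+(1)·-2+(-2)·-1+(-1)·-1 = 3
  [Θ]: (-2)·-1+(1)·0+(1)·0+(-2)·0+(-1)·0 = 2
  [L]: (-2)·2+(1)·1+(1)·1+(-2)·0+(-1)·1 = -3
⇒ T^3 Θ^2 L^-3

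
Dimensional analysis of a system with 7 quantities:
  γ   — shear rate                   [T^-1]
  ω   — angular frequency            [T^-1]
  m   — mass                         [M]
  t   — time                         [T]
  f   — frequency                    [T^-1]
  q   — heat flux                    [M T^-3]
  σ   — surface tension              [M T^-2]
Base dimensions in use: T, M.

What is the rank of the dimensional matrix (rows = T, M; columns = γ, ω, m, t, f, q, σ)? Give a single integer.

2

Exponent matrix [T,M] × [γ,ω,m,t,f,q,σ]:
  T: [-1 -1  0  1 -1 -3 -2]
  M: [ 0  0  1  0  0  1  1]
Echelon form has 2 nonzero rows (pivots: γ,m)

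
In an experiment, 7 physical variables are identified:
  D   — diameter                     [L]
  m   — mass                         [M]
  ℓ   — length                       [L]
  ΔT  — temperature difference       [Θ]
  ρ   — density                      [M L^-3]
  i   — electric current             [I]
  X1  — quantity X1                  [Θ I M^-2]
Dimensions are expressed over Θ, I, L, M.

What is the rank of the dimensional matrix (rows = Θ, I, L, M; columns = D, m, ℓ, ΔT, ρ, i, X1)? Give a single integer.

4

Write exponents as rows Θ,I,L,M / cols D,m,ℓ,ΔT,ρ,i,X1:
  Θ: [ 0  0  0  1  0  0  1]
  I: [ 0  0  0  0  0  1  1]
  L: [ 1  0  1  0 -3  0  0]
  M: [ 0  1  0  0  1  0 -2]
Echelon form has 4 nonzero rows (pivots: D,m,ΔT,i)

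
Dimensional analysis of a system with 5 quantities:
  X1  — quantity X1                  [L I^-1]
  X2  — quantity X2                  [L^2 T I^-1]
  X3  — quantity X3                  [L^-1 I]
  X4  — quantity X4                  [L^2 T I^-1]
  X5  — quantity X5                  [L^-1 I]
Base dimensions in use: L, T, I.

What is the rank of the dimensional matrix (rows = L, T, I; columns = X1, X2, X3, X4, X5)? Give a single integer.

2

Dimensional matrix (L×T×I by X1×X2×X3×X4×X5):
  L: [ 1  2 -1  2 -1]
  T: [ 0  1  0  1  0]
  I: [-1 -1  1 -1  1]
Echelon form has 2 nonzero rows (pivots: X1,X2)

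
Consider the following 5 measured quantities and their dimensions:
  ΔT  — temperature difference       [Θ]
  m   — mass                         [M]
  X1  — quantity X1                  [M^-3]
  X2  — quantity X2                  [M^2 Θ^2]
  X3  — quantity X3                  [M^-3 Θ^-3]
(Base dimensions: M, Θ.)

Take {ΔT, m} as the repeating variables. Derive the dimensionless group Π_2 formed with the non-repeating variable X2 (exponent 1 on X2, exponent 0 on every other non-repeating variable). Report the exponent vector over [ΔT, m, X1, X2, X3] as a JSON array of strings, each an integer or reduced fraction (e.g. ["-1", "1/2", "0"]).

["-2", "-2", "0", "1", "0"]

Write exponents as rows M,Θ / cols ΔT,m,X1,X2,X3:
  M: [ 0  1 -3  2 -3]
  Θ: [ 1  0  0  2 -3]
RREF → pivots at {ΔT,m} ⇒ r = 2
Repeat: ΔT,m; free: X1,X2,X3
RREF:
  r0: [   1    0    0    2   -3]
  r1: [   0    1   -3    2   -3]
Fix exponent of X2 at 1, X1 at 0, X3 at 0; solve each RREF row for its pivot's exponent:
  r0: exp(ΔT) + (2)·1 = 0 ⇒ exp(ΔT) = -2
  r1: exp(m) + (2)·1 = 0 ⇒ exp(m) = -2
Π_2 = ΔT^-2 · m^-2 · X2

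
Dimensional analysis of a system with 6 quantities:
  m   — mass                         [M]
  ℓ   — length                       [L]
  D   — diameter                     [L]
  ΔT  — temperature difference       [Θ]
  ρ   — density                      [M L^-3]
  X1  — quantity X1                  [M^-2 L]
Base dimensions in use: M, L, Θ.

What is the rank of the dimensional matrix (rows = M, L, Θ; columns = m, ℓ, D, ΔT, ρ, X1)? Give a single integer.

3

Write exponents as rows M,L,Θ / cols m,ℓ,D,ΔT,ρ,X1:
  M: [ 1  0  0  0  1 -2]
  L: [ 0  1  1  0 -3  1]
  Θ: [ 0  0  0  1  0  0]
Echelon form has 3 nonzero rows (pivots: m,ℓ,ΔT)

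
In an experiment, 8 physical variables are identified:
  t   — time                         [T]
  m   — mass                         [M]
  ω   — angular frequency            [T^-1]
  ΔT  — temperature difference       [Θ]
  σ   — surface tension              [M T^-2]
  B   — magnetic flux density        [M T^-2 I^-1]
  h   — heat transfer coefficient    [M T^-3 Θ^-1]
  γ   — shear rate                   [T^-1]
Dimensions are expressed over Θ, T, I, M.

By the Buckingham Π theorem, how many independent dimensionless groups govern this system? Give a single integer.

Exponent matrix [Θ,T,I,M] × [t,m,ω,ΔT,σ,B,h,γ]:
  Θ: [ 0  0  0  1  0  0 -1  0]
  T: [ 1  0 -1  0 -2 -2 -3 -1]
  I: [ 0  0  0  0  0 -1  0  0]
  M: [ 0  1  0  0  1  1  1  0]
Echelon form has 4 nonzero rows (pivots: t,m,ΔT,B)
Π count = n − r = 8 − 4 = 4

4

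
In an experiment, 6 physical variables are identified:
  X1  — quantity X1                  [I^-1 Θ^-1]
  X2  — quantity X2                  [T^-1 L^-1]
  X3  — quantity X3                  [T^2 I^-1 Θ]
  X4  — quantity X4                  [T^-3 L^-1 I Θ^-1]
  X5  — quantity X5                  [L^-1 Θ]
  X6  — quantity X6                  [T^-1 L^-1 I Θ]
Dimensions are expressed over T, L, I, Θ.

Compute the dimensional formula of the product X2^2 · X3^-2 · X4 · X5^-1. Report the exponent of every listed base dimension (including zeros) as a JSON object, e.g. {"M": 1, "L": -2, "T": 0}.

{"T": -9, "L": -2, "I": 3, "Θ": -4}

Exponent matrix [T,L,I,Θ] × [X1,X2,X3,X4,X5,X6]:
  T: [ 0 -1  2 -3  0 -1]
  L: [ 0 -1  0 -1 -1 -1]
  I: [-1  0 -1  1  0  1]
  Θ: [-1  0  1 -1  1  1]
  [T]: (2)·-1+(-2)·2+(1)·-3+(-1)·0 = -9
  [L]: (2)·-1+(-2)·0+(1)·-1+(-1)·-1 = -2
  [I]: (2)·0+(-2)·-1+(1)·1+(-1)·0 = 3
  [Θ]: (2)·0+(-2)·1+(1)·-1+(-1)·1 = -4
⇒ T^-9 L^-2 I^3 Θ^-4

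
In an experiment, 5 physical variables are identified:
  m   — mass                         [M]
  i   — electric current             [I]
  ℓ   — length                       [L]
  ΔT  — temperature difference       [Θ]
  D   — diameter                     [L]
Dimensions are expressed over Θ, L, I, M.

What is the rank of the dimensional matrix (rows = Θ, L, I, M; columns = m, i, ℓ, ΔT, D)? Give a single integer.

4

Exponent matrix [Θ,L,I,M] × [m,i,ℓ,ΔT,D]:
  Θ: [ 0  0  0  1  0]
  L: [ 0  0  1  0  1]
  I: [ 0  1  0  0  0]
  M: [ 1  0  0  0  0]
RREF → pivots at {m,i,ℓ,ΔT} ⇒ r = 4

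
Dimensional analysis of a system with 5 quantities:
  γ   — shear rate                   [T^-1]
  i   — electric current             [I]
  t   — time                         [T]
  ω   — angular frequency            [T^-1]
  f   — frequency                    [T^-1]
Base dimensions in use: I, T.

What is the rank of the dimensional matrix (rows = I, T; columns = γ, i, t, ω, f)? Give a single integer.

Dimensional matrix (I×T by γ×i×t×ω×f):
  I: [ 0  1  0  0  0]
  T: [-1  0  1 -1 -1]
Row reduction gives pivot columns γ,i; rank = 2

2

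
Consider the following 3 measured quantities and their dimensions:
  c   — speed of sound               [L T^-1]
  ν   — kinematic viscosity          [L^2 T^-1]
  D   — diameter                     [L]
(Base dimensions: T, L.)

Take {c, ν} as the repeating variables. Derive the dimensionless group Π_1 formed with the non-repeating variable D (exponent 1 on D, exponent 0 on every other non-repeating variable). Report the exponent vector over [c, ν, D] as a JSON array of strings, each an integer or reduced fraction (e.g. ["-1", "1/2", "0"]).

Dimensional matrix (T×L by c×ν×D):
  T: [-1 -1  0]
  L: [ 1  2  1]
Echelon form has 2 nonzero rows (pivots: c,ν)
Pivot set = {c,ν}, free = {D}
RREF:
  r0: [   1    0   -1]
  r1: [   0    1    1]
Fix exponent of D at 1; solve each RREF row for its pivot's exponent:
  r0: exp(c) + (-1)·1 = 0 ⇒ exp(c) = 1
  r1: exp(ν) + (1)·1 = 0 ⇒ exp(ν) = -1
Π_1 = c · ν^-1 · D

["1", "-1", "1"]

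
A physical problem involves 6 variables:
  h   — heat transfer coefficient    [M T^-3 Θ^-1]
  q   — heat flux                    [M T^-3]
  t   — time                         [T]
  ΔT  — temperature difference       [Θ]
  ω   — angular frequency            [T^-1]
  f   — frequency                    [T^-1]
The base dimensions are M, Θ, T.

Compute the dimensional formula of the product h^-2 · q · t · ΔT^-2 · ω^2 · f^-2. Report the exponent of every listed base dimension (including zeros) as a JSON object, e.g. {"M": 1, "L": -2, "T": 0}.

Dimensional matrix (M×Θ×T by h×q×t×ΔT×ω×f):
  M: [ 1  1  0  0  0  0]
  Θ: [-1  0  0  1  0  0]
  T: [-3 -3  1  0 -1 -1]
  [M]: (-2)·1+(1)·1+(1)·0+(-2)·0+(2)·0+(-2)·0 = -1
  [Θ]: (-2)·-1+(1)·0+(1)·0+(-2)·1+(2)·0+(-2)·0 = 0
  [T]: (-2)·-3+(1)·-3+(1)·1+(-2)·0+(2)·-1+(-2)·-1 = 4
⇒ M^-1 T^4

{"M": -1, "Θ": 0, "T": 4}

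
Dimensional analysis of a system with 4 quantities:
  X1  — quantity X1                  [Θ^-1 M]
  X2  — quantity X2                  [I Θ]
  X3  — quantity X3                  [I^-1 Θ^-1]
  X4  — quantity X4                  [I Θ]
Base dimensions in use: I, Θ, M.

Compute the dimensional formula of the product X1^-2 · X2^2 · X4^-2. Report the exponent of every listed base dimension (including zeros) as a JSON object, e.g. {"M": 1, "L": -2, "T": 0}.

Exponent matrix [I,Θ,M] × [X1,X2,X3,X4]:
  I: [ 0  1 -1  1]
  Θ: [-1  1 -1  1]
  M: [ 1  0  0  0]
  [I]: (-2)·0+(2)·1+(-2)·1 = 0
  [Θ]: (-2)·-1+(2)·1+(-2)·1 = 2
  [M]: (-2)·1+(2)·0+(-2)·0 = -2
⇒ Θ^2 M^-2

{"I": 0, "Θ": 2, "M": -2}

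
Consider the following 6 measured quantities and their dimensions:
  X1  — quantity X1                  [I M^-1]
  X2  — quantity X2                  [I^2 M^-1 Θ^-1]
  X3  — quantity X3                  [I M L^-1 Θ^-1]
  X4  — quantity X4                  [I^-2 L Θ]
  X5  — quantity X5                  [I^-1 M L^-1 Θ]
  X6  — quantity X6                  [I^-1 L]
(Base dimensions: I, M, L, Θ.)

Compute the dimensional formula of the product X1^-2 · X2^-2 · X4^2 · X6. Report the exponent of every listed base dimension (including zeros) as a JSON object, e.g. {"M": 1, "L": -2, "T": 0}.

{"I": -11, "M": 4, "L": 3, "Θ": 4}

Exponent matrix [I,M,L,Θ] × [X1,X2,X3,X4,X5,X6]:
  I: [ 1  2  1 -2 -1 -1]
  M: [-1 -1  1  0  1  0]
  L: [ 0  0 -1  1 -1  1]
  Θ: [ 0 -1 -1  1  1  0]
  [I]: (-2)·1+(-2)·2+(2)·-2+(1)·-1 = -11
  [M]: (-2)·-1+(-2)·-1+(2)·0+(1)·0 = 4
  [L]: (-2)·0+(-2)·0+(2)·1+(1)·1 = 3
  [Θ]: (-2)·0+(-2)·-1+(2)·1+(1)·0 = 4
⇒ I^-11 M^4 L^3 Θ^4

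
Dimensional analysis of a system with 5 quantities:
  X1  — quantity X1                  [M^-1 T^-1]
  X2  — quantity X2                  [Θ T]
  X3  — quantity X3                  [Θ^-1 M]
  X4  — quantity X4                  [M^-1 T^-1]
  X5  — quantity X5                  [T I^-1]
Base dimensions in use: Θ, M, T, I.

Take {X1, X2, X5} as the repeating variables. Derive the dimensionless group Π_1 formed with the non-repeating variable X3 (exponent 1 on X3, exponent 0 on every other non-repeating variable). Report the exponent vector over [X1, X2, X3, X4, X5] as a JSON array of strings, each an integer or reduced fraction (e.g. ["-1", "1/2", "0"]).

Dimensional matrix (Θ×M×T×I by X1×X2×X3×X4×X5):
  Θ: [ 0  1 -1  0  0]
  M: [-1  0  1 -1  0]
  T: [-1  1  0 -1  1]
  I: [ 0  0  0  0 -1]
RREF → pivots at {X1,X2,X5} ⇒ r = 3
Pivot set = {X1,X2,X5}, free = {X3,X4}
RREF:
  r0: [   1    0   -1    1    0]
  r1: [   0    1   -1    0    0]
  r2: [   0    0    0    0    1]
  r3: [   0    0    0    0    0]
Fix exponent of X3 at 1, X4 at 0; solve each RREF row for its pivot's exponent:
  r0: exp(X1) + (-1)·1 = 0 ⇒ exp(X1) = 1
  r1: exp(X2) + (-1)·1 = 0 ⇒ exp(X2) = 1
  r2: exp(X5) + (0)·1 = 0 ⇒ exp(X5) = 0
Π_1 = X1 · X2 · X3

["1", "1", "1", "0", "0"]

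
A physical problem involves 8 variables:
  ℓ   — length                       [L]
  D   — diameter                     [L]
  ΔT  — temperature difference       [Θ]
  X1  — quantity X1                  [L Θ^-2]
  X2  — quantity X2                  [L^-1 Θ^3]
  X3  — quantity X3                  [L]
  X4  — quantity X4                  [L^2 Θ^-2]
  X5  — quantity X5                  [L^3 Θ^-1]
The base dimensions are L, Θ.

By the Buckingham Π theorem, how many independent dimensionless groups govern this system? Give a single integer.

Dimensional matrix (L×Θ by ℓ×D×ΔT×X1×X2×X3×X4×X5):
  L: [ 1  1  0  1 -1  1  2  3]
  Θ: [ 0  0  1 -2  3  0 -2 -1]
RREF → pivots at {ℓ,ΔT} ⇒ r = 2
8 vars − rank 2 = 6 Π groups

6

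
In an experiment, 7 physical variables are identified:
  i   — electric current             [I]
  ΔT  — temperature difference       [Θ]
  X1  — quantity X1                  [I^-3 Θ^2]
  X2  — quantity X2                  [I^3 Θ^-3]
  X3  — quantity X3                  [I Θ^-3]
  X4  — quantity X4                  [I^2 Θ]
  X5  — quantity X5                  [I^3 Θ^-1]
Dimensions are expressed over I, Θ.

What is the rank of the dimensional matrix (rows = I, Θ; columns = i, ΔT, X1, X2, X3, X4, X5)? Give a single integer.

2

Exponent matrix [I,Θ] × [i,ΔT,X1,X2,X3,X4,X5]:
  I: [ 1  0 -3  3  1  2  3]
  Θ: [ 0  1  2 -3 -3  1 -1]
Echelon form has 2 nonzero rows (pivots: i,ΔT)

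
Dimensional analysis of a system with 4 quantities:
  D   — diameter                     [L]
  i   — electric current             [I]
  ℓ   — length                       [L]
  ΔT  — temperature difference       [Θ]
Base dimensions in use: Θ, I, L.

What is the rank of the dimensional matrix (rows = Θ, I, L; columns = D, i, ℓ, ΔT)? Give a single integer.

3

Dimensional matrix (Θ×I×L by D×i×ℓ×ΔT):
  Θ: [ 0  0  0  1]
  I: [ 0  1  0  0]
  L: [ 1  0  1  0]
RREF → pivots at {D,i,ΔT} ⇒ r = 3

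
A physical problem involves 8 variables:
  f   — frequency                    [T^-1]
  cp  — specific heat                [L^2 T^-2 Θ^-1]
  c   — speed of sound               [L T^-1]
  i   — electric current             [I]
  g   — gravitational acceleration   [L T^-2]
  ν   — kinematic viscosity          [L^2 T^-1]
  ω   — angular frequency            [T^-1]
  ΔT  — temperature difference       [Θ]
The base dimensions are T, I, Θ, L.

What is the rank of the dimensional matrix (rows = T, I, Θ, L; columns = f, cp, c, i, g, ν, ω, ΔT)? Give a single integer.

Dimensional matrix (T×I×Θ×L by f×cp×c×i×g×ν×ω×ΔT):
  T: [-1 -2 -1  0 -2 -1 -1  0]
  I: [ 0  0  0  1  0  0  0  0]
  Θ: [ 0 -1  0  0  0  0  0  1]
  L: [ 0  2  1  0  1  2  0  0]
RREF → pivots at {f,cp,c,i} ⇒ r = 4

4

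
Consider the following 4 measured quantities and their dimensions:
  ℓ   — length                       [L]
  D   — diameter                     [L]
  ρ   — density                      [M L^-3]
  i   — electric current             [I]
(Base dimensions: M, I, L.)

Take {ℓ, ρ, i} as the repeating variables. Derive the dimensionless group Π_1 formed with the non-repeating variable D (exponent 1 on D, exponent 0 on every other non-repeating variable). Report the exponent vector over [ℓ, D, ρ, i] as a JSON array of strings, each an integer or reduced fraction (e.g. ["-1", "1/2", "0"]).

Write exponents as rows M,I,L / cols ℓ,D,ρ,i:
  M: [ 0  0  1  0]
  I: [ 0  0  0  1]
  L: [ 1  1 -3  0]
Echelon form has 3 nonzero rows (pivots: ℓ,ρ,i)
Repeat: ℓ,ρ,i; free: D
RREF:
  r0: [   1    1    0    0]
  r1: [   0    0    1    0]
  r2: [   0    0    0    1]
Fix exponent of D at 1; solve each RREF row for its pivot's exponent:
  r0: exp(ℓ) + (1)·1 = 0 ⇒ exp(ℓ) = -1
  r1: exp(ρ) + (0)·1 = 0 ⇒ exp(ρ) = 0
  r2: exp(i) + (0)·1 = 0 ⇒ exp(i) = 0
Π_1 = ℓ^-1 · D

["-1", "1", "0", "0"]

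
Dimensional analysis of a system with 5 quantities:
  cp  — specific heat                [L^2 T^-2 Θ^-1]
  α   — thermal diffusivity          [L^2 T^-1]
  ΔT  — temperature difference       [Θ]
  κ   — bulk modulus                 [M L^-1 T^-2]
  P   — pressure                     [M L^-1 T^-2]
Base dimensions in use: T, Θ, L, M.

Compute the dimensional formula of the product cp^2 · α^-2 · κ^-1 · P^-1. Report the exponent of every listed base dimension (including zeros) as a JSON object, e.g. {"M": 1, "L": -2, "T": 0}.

Dimensional matrix (T×Θ×L×M by cp×α×ΔT×κ×P):
  T: [-2 -1  0 -2 -2]
  Θ: [-1  0  1  0  0]
  L: [ 2  2  0 -1 -1]
  M: [ 0  0  0  1  1]
  [T]: (2)·-2+(-2)·-1+(-1)·-2+(-1)·-2 = 2
  [Θ]: (2)·-1+(-2)·0+(-1)·0+(-1)·0 = -2
  [L]: (2)·2+(-2)·2+(-1)·-1+(-1)·-1 = 2
  [M]: (2)·0+(-2)·0+(-1)·1+(-1)·1 = -2
⇒ T^2 Θ^-2 L^2 M^-2

{"T": 2, "Θ": -2, "L": 2, "M": -2}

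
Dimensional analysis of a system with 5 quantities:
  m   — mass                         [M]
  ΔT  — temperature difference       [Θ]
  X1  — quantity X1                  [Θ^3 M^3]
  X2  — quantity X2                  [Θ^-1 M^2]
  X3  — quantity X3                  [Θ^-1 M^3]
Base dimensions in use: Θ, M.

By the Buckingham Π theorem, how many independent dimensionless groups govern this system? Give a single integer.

3

Write exponents as rows Θ,M / cols m,ΔT,X1,X2,X3:
  Θ: [ 0  1  3 -1 -1]
  M: [ 1  0  3  2  3]
Echelon form has 2 nonzero rows (pivots: m,ΔT)
5 vars − rank 2 = 3 Π groups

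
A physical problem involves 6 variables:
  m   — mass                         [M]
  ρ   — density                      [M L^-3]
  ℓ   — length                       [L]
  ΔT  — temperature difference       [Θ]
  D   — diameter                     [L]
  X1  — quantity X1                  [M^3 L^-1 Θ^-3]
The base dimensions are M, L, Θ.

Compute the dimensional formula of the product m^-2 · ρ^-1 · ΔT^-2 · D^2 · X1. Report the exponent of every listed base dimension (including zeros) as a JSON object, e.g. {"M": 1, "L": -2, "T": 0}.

Dimensional matrix (M×L×Θ by m×ρ×ℓ×ΔT×D×X1):
  M: [ 1  1  0  0  0  3]
  L: [ 0 -3  1  0  1 -1]
  Θ: [ 0  0  0  1  0 -3]
  [M]: (-2)·1+(-1)·1+(-2)·0+(2)·0+(1)·3 = 0
  [L]: (-2)·0+(-1)·-3+(-2)·0+(2)·1+(1)·-1 = 4
  [Θ]: (-2)·0+(-1)·0+(-2)·1+(2)·0+(1)·-3 = -5
⇒ L^4 Θ^-5

{"M": 0, "L": 4, "Θ": -5}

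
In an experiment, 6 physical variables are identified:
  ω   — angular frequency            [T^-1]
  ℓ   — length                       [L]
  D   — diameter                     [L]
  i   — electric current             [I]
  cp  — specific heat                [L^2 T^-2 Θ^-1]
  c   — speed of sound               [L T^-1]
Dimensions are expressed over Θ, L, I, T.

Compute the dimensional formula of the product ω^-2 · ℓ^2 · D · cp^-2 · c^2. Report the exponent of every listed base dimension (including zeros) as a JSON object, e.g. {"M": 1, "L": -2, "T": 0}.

{"Θ": 2, "L": 1, "I": 0, "T": 4}

Dimensional matrix (Θ×L×I×T by ω×ℓ×D×i×cp×c):
  Θ: [ 0  0  0  0 -1  0]
  L: [ 0  1  1  0  2  1]
  I: [ 0  0  0  1  0  0]
  T: [-1  0  0  0 -2 -1]
  [Θ]: (-2)·0+(2)·0+(1)·0+(-2)·-1+(2)·0 = 2
  [L]: (-2)·0+(2)·1+(1)·1+(-2)·2+(2)·1 = 1
  [I]: (-2)·0+(2)·0+(1)·0+(-2)·0+(2)·0 = 0
  [T]: (-2)·-1+(2)·0+(1)·0+(-2)·-2+(2)·-1 = 4
⇒ Θ^2 L T^4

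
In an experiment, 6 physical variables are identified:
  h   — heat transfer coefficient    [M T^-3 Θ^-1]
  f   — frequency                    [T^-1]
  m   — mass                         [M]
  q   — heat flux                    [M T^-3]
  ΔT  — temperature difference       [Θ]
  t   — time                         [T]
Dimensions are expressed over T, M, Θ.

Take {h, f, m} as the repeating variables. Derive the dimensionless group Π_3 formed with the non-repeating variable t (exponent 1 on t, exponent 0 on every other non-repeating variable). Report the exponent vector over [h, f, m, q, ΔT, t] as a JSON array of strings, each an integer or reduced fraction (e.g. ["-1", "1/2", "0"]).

Dimensional matrix (T×M×Θ by h×f×m×q×ΔT×t):
  T: [-3 -1  0 -3  0  1]
  M: [ 1  0  1  1  0  0]
  Θ: [-1  0  0  0  1  0]
Echelon form has 3 nonzero rows (pivots: h,f,m)
Repeat: h,f,m; free: q,ΔT,t
RREF:
  r0: [   1    0    0    0   -1    0]
  r1: [   0    1    0    3    3   -1]
  r2: [   0    0    1    1    1    0]
Fix exponent of t at 1, q at 0, ΔT at 0; solve each RREF row for its pivot's exponent:
  r0: exp(h) + (0)·1 = 0 ⇒ exp(h) = 0
  r1: exp(f) + (-1)·1 = 0 ⇒ exp(f) = 1
  r2: exp(m) + (0)·1 = 0 ⇒ exp(m) = 0
Π_3 = f · t

["0", "1", "0", "0", "0", "1"]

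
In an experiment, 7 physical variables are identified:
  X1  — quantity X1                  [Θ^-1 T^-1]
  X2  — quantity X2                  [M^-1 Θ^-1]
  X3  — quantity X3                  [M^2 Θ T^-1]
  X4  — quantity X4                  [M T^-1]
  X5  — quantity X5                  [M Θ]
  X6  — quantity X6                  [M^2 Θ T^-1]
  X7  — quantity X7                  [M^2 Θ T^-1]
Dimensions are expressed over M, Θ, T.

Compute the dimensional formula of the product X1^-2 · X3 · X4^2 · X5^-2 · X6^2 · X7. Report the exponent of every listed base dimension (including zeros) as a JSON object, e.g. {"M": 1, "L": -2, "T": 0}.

{"M": 8, "Θ": 4, "T": -4}

Write exponents as rows M,Θ,T / cols X1,X2,X3,X4,X5,X6,X7:
  M: [ 0 -1  2  1  1  2  2]
  Θ: [-1 -1  1  0  1  1  1]
  T: [-1  0 -1 -1  0 -1 -1]
  [M]: (-2)·0+(1)·2+(2)·1+(-2)·1+(2)·2+(1)·2 = 8
  [Θ]: (-2)·-1+(1)·1+(2)·0+(-2)·1+(2)·1+(1)·1 = 4
  [T]: (-2)·-1+(1)·-1+(2)·-1+(-2)·0+(2)·-1+(1)·-1 = -4
⇒ M^8 Θ^4 T^-4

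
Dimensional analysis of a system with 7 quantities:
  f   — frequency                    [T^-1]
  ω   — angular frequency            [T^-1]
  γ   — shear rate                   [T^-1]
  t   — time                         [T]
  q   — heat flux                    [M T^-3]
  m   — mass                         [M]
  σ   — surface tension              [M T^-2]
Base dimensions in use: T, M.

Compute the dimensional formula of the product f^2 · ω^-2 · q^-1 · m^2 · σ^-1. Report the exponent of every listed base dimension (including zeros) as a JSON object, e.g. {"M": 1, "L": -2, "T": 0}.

Exponent matrix [T,M] × [f,ω,γ,t,q,m,σ]:
  T: [-1 -1 -1  1 -3  0 -2]
  M: [ 0  0  0  0  1  1  1]
  [T]: (2)·-1+(-2)·-1+(-1)·-3+(2)·0+(-1)·-2 = 5
  [M]: (2)·0+(-2)·0+(-1)·1+(2)·1+(-1)·1 = 0
⇒ T^5

{"T": 5, "M": 0}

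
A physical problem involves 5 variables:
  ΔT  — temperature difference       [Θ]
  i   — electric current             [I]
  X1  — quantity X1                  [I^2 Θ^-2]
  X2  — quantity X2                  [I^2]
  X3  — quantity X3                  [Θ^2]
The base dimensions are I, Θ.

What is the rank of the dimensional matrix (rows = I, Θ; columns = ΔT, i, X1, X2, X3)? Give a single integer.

Dimensional matrix (I×Θ by ΔT×i×X1×X2×X3):
  I: [ 0  1  2  2  0]
  Θ: [ 1  0 -2  0  2]
RREF → pivots at {ΔT,i} ⇒ r = 2

2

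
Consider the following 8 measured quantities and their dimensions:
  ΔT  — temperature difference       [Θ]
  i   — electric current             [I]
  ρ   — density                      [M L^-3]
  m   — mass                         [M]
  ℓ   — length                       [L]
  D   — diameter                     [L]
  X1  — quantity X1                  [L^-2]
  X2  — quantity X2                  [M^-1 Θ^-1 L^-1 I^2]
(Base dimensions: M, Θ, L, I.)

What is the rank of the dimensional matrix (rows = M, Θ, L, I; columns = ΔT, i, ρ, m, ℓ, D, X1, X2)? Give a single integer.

Exponent matrix [M,Θ,L,I] × [ΔT,i,ρ,m,ℓ,D,X1,X2]:
  M: [ 0  0  1  1  0  0  0 -1]
  Θ: [ 1  0  0  0  0  0  0 -1]
  L: [ 0  0 -3  0  1  1 -2 -1]
  I: [ 0  1  0  0  0  0  0  2]
Row reduction gives pivot columns ΔT,i,ρ,m; rank = 4

4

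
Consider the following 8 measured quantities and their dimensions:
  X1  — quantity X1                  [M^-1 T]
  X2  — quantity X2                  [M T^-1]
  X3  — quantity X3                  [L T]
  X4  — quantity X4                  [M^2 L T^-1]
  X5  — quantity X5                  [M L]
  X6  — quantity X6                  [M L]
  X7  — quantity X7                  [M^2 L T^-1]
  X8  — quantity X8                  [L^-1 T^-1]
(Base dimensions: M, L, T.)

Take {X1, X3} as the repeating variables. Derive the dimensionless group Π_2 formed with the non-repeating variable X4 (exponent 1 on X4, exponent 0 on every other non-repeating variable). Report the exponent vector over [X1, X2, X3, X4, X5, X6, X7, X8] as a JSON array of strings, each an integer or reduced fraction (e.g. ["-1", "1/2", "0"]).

Write exponents as rows M,L,T / cols X1,X2,X3,X4,X5,X6,X7,X8:
  M: [-1  1  0  2  1  1  2  0]
  L: [ 0  0  1  1  1  1  1 -1]
  T: [ 1 -1  1 -1  0  0 -1 -1]
Echelon form has 2 nonzero rows (pivots: X1,X3)
Pivot set = {X1,X3}, free = {X2,X4,X5,X6,X7,X8}
RREF:
  r0: [   1   -1    0   -2   -1   -1   -2    0]
  r1: [   0    0    1    1    1    1    1   -1]
  r2: [   0    0    0    0    0    0    0    0]
Fix exponent of X4 at 1, X2 at 0, X5 at 0, X6 at 0, X7 at 0, X8 at 0; solve each RREF row for its pivot's exponent:
  r0: exp(X1) + (-2)·1 = 0 ⇒ exp(X1) = 2
  r1: exp(X3) + (1)·1 = 0 ⇒ exp(X3) = -1
Π_2 = X1^2 · X3^-1 · X4

["2", "0", "-1", "1", "0", "0", "0", "0"]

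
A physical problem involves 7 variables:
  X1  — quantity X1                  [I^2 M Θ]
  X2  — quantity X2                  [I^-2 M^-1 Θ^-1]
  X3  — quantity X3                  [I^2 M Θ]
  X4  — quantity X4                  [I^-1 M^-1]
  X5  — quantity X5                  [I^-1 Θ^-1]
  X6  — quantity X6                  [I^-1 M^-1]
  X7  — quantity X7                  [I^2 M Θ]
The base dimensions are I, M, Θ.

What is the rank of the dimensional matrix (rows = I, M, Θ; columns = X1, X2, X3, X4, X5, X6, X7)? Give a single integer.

2

Dimensional matrix (I×M×Θ by X1×X2×X3×X4×X5×X6×X7):
  I: [ 2 -2  2 -1 -1 -1  2]
  M: [ 1 -1  1 -1  0 -1  1]
  Θ: [ 1 -1  1  0 -1  0  1]
Echelon form has 2 nonzero rows (pivots: X1,X4)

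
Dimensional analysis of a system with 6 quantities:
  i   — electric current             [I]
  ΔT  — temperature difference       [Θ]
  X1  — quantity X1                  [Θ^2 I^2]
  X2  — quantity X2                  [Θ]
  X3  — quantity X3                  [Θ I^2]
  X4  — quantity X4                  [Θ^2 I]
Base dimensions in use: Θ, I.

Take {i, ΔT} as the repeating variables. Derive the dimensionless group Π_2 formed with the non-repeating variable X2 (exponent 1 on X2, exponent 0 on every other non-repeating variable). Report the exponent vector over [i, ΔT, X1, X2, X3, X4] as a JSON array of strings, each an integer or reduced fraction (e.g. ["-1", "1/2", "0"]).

["0", "-1", "0", "1", "0", "0"]

Write exponents as rows Θ,I / cols i,ΔT,X1,X2,X3,X4:
  Θ: [ 0  1  2  1  1  2]
  I: [ 1  0  2  0  2  1]
Echelon form has 2 nonzero rows (pivots: i,ΔT)
Pivot set = {i,ΔT}, free = {X1,X2,X3,X4}
RREF:
  r0: [   1    0    2    0    2    1]
  r1: [   0    1    2    1    1    2]
Fix exponent of X2 at 1, X1 at 0, X3 at 0, X4 at 0; solve each RREF row for its pivot's exponent:
  r0: exp(i) + (0)·1 = 0 ⇒ exp(i) = 0
  r1: exp(ΔT) + (1)·1 = 0 ⇒ exp(ΔT) = -1
Π_2 = ΔT^-1 · X2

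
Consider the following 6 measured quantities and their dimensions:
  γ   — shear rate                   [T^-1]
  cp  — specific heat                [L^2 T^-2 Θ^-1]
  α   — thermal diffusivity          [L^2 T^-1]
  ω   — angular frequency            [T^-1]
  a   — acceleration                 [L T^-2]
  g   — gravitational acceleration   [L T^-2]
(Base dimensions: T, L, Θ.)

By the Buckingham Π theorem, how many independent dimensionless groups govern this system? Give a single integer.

Write exponents as rows T,L,Θ / cols γ,cp,α,ω,a,g:
  T: [-1 -2 -1 -1 -2 -2]
  L: [ 0  2  2  0  1  1]
  Θ: [ 0 -1  0  0  0  0]
Row reduction gives pivot columns γ,cp,α; rank = 3
Π count = n − r = 6 − 3 = 3

3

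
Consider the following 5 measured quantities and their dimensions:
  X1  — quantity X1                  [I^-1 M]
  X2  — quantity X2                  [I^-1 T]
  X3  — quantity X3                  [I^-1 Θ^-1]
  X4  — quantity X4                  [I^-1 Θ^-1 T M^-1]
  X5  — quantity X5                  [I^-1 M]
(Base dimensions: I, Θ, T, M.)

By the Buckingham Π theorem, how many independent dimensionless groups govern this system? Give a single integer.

2

Exponent matrix [I,Θ,T,M] × [X1,X2,X3,X4,X5]:
  I: [-1 -1 -1 -1 -1]
  Θ: [ 0  0 -1 -1  0]
  T: [ 0  1  0  1  0]
  M: [ 1  0  0 -1  1]
RREF → pivots at {X1,X2,X3} ⇒ r = 3
n=5, r=3 ⇒ 2 dimensionless groups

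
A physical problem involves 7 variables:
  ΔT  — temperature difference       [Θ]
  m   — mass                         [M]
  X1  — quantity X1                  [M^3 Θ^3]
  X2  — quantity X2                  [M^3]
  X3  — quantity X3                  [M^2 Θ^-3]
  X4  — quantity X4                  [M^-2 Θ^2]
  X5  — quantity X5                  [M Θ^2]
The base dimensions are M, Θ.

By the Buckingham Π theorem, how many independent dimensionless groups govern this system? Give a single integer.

5

Exponent matrix [M,Θ] × [ΔT,m,X1,X2,X3,X4,X5]:
  M: [ 0  1  3  3  2 -2  1]
  Θ: [ 1  0  3  0 -3  2  2]
Row reduction gives pivot columns ΔT,m; rank = 2
7 vars − rank 2 = 5 Π groups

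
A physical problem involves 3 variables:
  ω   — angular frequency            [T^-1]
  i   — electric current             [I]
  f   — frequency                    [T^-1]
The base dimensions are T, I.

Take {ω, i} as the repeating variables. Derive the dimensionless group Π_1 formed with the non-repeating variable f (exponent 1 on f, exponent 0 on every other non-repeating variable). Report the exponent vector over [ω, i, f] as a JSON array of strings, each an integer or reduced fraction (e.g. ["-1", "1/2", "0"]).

["-1", "0", "1"]

Dimensional matrix (T×I by ω×i×f):
  T: [-1  0 -1]
  I: [ 0  1  0]
RREF → pivots at {ω,i} ⇒ r = 2
Pivot set = {ω,i}, free = {f}
RREF:
  r0: [   1    0    1]
  r1: [   0    1    0]
Fix exponent of f at 1; solve each RREF row for its pivot's exponent:
  r0: exp(ω) + (1)·1 = 0 ⇒ exp(ω) = -1
  r1: exp(i) + (0)·1 = 0 ⇒ exp(i) = 0
Π_1 = ω^-1 · f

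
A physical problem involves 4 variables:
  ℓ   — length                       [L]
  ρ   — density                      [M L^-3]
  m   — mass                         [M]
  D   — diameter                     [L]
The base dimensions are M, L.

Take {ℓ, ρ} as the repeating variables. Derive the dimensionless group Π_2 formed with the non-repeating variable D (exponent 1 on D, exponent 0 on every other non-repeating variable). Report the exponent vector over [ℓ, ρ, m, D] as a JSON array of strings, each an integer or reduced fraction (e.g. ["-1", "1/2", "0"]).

["-1", "0", "0", "1"]

Write exponents as rows M,L / cols ℓ,ρ,m,D:
  M: [ 0  1  1  0]
  L: [ 1 -3  0  1]
Echelon form has 2 nonzero rows (pivots: ℓ,ρ)
Repeat: ℓ,ρ; free: m,D
RREF:
  r0: [   1    0    3    1]
  r1: [   0    1    1    0]
Fix exponent of D at 1, m at 0; solve each RREF row for its pivot's exponent:
  r0: exp(ℓ) + (1)·1 = 0 ⇒ exp(ℓ) = -1
  r1: exp(ρ) + (0)·1 = 0 ⇒ exp(ρ) = 0
Π_2 = ℓ^-1 · D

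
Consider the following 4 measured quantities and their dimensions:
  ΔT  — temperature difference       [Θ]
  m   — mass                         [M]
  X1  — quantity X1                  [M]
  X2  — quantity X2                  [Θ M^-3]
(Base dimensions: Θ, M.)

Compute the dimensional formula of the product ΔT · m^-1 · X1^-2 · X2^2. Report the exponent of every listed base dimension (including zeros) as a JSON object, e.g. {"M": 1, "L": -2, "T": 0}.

{"Θ": 3, "M": -9}

Dimensional matrix (Θ×M by ΔT×m×X1×X2):
  Θ: [ 1  0  0  1]
  M: [ 0  1  1 -3]
  [Θ]: (1)·1+(-1)·0+(-2)·0+(2)·1 = 3
  [M]: (1)·0+(-1)·1+(-2)·1+(2)·-3 = -9
⇒ Θ^3 M^-9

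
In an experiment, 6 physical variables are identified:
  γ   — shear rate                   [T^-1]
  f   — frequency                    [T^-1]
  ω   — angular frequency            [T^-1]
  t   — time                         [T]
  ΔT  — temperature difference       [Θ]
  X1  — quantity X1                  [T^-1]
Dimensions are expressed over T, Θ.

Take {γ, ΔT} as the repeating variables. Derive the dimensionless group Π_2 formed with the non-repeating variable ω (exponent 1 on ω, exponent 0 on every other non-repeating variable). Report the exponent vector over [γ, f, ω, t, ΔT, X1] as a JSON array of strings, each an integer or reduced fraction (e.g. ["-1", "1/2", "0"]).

Exponent matrix [T,Θ] × [γ,f,ω,t,ΔT,X1]:
  T: [-1 -1 -1  1  0 -1]
  Θ: [ 0  0  0  0  1  0]
Echelon form has 2 nonzero rows (pivots: γ,ΔT)
Pivot set = {γ,ΔT}, free = {f,ω,t,X1}
RREF:
  r0: [   1    1    1   -1    0    1]
  r1: [   0    0    0    0    1    0]
Fix exponent of ω at 1, f at 0, t at 0, X1 at 0; solve each RREF row for its pivot's exponent:
  r0: exp(γ) + (1)·1 = 0 ⇒ exp(γ) = -1
  r1: exp(ΔT) + (0)·1 = 0 ⇒ exp(ΔT) = 0
Π_2 = γ^-1 · ω

["-1", "0", "1", "0", "0", "0"]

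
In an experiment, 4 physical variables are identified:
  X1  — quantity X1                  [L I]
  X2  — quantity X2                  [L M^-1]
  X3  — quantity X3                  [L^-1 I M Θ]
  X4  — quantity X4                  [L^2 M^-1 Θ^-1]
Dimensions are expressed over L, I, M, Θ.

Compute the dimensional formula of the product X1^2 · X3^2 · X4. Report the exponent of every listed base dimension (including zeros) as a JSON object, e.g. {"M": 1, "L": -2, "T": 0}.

{"L": 2, "I": 4, "M": 1, "Θ": 1}

Write exponents as rows L,I,M,Θ / cols X1,X2,X3,X4:
  L: [ 1  1 -1  2]
  I: [ 1  0  1  0]
  M: [ 0 -1  1 -1]
  Θ: [ 0  0  1 -1]
  [L]: (2)·1+(2)·-1+(1)·2 = 2
  [I]: (2)·1+(2)·1+(1)·0 = 4
  [M]: (2)·0+(2)·1+(1)·-1 = 1
  [Θ]: (2)·0+(2)·1+(1)·-1 = 1
⇒ L^2 I^4 M Θ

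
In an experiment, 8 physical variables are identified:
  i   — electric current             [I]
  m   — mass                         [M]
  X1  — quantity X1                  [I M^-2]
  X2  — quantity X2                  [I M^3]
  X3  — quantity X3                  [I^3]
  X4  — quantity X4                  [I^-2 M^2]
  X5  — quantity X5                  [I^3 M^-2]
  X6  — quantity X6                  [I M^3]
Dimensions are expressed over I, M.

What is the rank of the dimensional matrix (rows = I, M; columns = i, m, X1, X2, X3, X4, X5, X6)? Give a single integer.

Write exponents as rows I,M / cols i,m,X1,X2,X3,X4,X5,X6:
  I: [ 1  0  1  1  3 -2  3  1]
  M: [ 0  1 -2  3  0  2 -2  3]
Row reduction gives pivot columns i,m; rank = 2

2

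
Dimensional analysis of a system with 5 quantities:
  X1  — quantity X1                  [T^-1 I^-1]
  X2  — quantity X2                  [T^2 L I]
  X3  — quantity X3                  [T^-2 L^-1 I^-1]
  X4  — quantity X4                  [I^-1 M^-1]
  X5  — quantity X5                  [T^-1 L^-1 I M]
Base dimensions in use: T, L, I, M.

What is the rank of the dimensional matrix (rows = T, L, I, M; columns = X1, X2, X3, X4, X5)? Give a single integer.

3

Write exponents as rows T,L,I,M / cols X1,X2,X3,X4,X5:
  T: [-1  2 -2  0 -1]
  L: [ 0  1 -1  0 -1]
  I: [-1  1 -1 -1  1]
  M: [ 0  0  0 -1  1]
Echelon form has 3 nonzero rows (pivots: X1,X2,X4)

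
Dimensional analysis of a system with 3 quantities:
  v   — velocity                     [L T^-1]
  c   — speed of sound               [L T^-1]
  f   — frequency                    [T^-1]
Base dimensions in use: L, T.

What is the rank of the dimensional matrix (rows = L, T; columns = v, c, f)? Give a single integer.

Dimensional matrix (L×T by v×c×f):
  L: [ 1  1  0]
  T: [-1 -1 -1]
Row reduction gives pivot columns v,f; rank = 2

2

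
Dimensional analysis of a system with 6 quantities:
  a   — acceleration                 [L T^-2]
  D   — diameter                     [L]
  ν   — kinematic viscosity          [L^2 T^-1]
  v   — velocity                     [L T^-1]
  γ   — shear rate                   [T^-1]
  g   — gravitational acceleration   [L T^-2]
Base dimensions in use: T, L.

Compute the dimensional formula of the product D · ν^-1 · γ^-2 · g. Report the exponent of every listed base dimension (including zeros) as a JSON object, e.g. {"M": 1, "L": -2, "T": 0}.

Dimensional matrix (T×L by a×D×ν×v×γ×g):
  T: [-2  0 -1 -1 -1 -2]
  L: [ 1  1  2  1  0  1]
  [T]: (1)·0+(-1)·-1+(-2)·-1+(1)·-2 = 1
  [L]: (1)·1+(-1)·2+(-2)·0+(1)·1 = 0
⇒ T

{"T": 1, "L": 0}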